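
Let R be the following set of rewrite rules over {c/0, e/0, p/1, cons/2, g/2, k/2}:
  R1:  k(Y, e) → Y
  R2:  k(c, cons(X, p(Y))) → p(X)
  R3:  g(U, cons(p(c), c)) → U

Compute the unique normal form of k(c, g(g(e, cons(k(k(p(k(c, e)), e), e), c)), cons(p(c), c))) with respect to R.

1. k(c, g(g(e, cons(k(k(p(k(c, e)), e), e), c)), cons(p(c), c)))  →  k(c, g(e, cons(k(k(p(k(c, e)), e), e), c)))   [R3 at 2]
2. k(c, g(e, cons(k(k(p(k(c, e)), e), e), c)))  →  k(c, g(e, cons(k(p(k(c, e)), e), c)))   [R1 at 2.2.1]
3. k(c, g(e, cons(k(p(k(c, e)), e), c)))  →  k(c, g(e, cons(p(k(c, e)), c)))   [R1 at 2.2.1]
4. k(c, g(e, cons(p(k(c, e)), c)))  →  k(c, g(e, cons(p(c), c)))   [R1 at 2.2.1.1]
5. k(c, g(e, cons(p(c), c)))  →  k(c, e)   [R3 at 2]
6. k(c, e)  →  c   [R1 at ε]

c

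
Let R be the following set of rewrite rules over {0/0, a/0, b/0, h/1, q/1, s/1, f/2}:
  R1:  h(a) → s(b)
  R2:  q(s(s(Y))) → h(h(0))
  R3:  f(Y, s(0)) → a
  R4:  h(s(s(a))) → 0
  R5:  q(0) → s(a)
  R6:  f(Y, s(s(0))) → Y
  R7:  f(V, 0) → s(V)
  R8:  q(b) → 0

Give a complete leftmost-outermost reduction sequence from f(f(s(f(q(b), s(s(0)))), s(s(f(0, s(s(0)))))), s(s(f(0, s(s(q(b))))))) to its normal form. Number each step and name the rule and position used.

s(0)

1. f(f(s(f(q(b), s(s(0)))), s(s(f(0, s(s(0)))))), s(s(f(0, s(s(q(b)))))))  →  f(f(s(q(b)), s(s(f(0, s(s(0)))))), s(s(f(0, s(s(q(b)))))))   [R6 at 1.1.1]
2. f(f(s(q(b)), s(s(f(0, s(s(0)))))), s(s(f(0, s(s(q(b)))))))  →  f(f(s(0), s(s(f(0, s(s(0)))))), s(s(f(0, s(s(q(b)))))))   [R8 at 1.1.1]
3. f(f(s(0), s(s(f(0, s(s(0)))))), s(s(f(0, s(s(q(b)))))))  →  f(f(s(0), s(s(0))), s(s(f(0, s(s(q(b)))))))   [R6 at 1.2.1.1]
4. f(f(s(0), s(s(0))), s(s(f(0, s(s(q(b)))))))  →  f(s(0), s(s(f(0, s(s(q(b)))))))   [R6 at 1]
5. f(s(0), s(s(f(0, s(s(q(b)))))))  →  f(s(0), s(s(f(0, s(s(0))))))   [R8 at 2.1.1.2.1.1]
6. f(s(0), s(s(f(0, s(s(0))))))  →  f(s(0), s(s(0)))   [R6 at 2.1.1]
7. f(s(0), s(s(0)))  →  s(0)   [R6 at ε]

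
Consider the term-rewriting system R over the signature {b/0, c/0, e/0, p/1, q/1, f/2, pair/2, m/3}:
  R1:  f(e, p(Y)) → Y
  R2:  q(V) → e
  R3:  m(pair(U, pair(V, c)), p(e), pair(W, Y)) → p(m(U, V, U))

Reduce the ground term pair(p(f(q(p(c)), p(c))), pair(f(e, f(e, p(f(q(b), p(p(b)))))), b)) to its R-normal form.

1. pair(p(f(q(p(c)), p(c))), pair(f(e, f(e, p(f(q(b), p(p(b)))))), b))  →  pair(p(f(e, p(c))), pair(f(e, f(e, p(f(q(b), p(p(b)))))), b))   [R2 at 1.1.1]
2. pair(p(f(e, p(c))), pair(f(e, f(e, p(f(q(b), p(p(b)))))), b))  →  pair(p(c), pair(f(e, f(e, p(f(q(b), p(p(b)))))), b))   [R1 at 1.1]
3. pair(p(c), pair(f(e, f(e, p(f(q(b), p(p(b)))))), b))  →  pair(p(c), pair(f(e, f(q(b), p(p(b)))), b))   [R1 at 2.1.2]
4. pair(p(c), pair(f(e, f(q(b), p(p(b)))), b))  →  pair(p(c), pair(f(e, f(e, p(p(b)))), b))   [R2 at 2.1.2.1]
5. pair(p(c), pair(f(e, f(e, p(p(b)))), b))  →  pair(p(c), pair(f(e, p(b)), b))   [R1 at 2.1.2]
6. pair(p(c), pair(f(e, p(b)), b))  →  pair(p(c), pair(b, b))   [R1 at 2.1]

pair(p(c), pair(b, b))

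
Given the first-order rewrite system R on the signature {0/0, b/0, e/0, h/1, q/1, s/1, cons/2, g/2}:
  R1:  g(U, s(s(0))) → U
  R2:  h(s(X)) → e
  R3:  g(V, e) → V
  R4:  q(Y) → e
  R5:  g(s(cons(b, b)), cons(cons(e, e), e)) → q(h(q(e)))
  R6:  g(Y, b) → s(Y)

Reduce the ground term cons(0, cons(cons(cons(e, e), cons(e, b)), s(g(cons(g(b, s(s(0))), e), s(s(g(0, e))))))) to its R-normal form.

cons(0, cons(cons(cons(e, e), cons(e, b)), s(cons(b, e))))

1. cons(0, cons(cons(cons(e, e), cons(e, b)), s(g(cons(g(b, s(s(0))), e), s(s(g(0, e)))))))  →  cons(0, cons(cons(cons(e, e), cons(e, b)), s(g(cons(b, e), s(s(g(0, e)))))))   [R1 at 2.2.1.1.1]
2. cons(0, cons(cons(cons(e, e), cons(e, b)), s(g(cons(b, e), s(s(g(0, e)))))))  →  cons(0, cons(cons(cons(e, e), cons(e, b)), s(g(cons(b, e), s(s(0))))))   [R3 at 2.2.1.2.1.1]
3. cons(0, cons(cons(cons(e, e), cons(e, b)), s(g(cons(b, e), s(s(0))))))  →  cons(0, cons(cons(cons(e, e), cons(e, b)), s(cons(b, e))))   [R1 at 2.2.1]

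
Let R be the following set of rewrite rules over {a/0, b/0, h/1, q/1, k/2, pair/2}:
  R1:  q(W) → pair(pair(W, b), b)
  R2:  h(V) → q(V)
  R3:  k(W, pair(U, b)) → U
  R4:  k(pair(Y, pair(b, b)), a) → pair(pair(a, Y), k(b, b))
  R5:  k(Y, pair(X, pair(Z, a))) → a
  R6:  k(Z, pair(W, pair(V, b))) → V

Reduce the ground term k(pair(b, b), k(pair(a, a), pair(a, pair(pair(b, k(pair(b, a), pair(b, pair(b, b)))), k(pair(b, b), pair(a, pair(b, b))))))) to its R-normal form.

b

1. k(pair(b, b), k(pair(a, a), pair(a, pair(pair(b, k(pair(b, a), pair(b, pair(b, b)))), k(pair(b, b), pair(a, pair(b, b)))))))  →  k(pair(b, b), k(pair(a, a), pair(a, pair(pair(b, b), k(pair(b, b), pair(a, pair(b, b)))))))   [R6 at 2.2.2.1.2]
2. k(pair(b, b), k(pair(a, a), pair(a, pair(pair(b, b), k(pair(b, b), pair(a, pair(b, b)))))))  →  k(pair(b, b), k(pair(a, a), pair(a, pair(pair(b, b), b))))   [R6 at 2.2.2.2]
3. k(pair(b, b), k(pair(a, a), pair(a, pair(pair(b, b), b))))  →  k(pair(b, b), pair(b, b))   [R6 at 2]
4. k(pair(b, b), pair(b, b))  →  b   [R3 at ε]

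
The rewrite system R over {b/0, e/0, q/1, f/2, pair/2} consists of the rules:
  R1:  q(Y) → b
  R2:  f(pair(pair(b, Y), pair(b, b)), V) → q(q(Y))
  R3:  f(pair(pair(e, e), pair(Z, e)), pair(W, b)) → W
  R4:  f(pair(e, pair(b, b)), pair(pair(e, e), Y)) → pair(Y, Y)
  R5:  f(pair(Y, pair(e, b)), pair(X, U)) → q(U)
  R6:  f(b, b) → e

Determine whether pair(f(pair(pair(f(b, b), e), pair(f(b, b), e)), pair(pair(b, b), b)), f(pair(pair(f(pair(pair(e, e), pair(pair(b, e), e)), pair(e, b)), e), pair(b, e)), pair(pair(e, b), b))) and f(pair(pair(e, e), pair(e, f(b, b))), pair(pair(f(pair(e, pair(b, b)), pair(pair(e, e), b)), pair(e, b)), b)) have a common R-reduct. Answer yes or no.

yes — NF(t₁) = pair(pair(b, b), pair(e, b)), NF(t₂) = pair(pair(b, b), pair(e, b))

Reduce t₁ = pair(f(pair(pair(f(b, b), e), pair(f(b, b), e)), pair(pair(b, b), b)), f(pair(pair(f(pair(pair(e, e), pair(pair(b, e), e)), pair(e, b)), e), pair(b, e)), pair(pair(e, b), b))):
1. pair(f(pair(pair(f(b, b), e), pair(f(b, b), e)), pair(pair(b, b), b)), f(pair(pair(f(pair(pair(e, e), pair(pair(b, e), e)), pair(e, b)), e), pair(b, e)), pair(pair(e, b), b)))  →  pair(f(pair(pair(e, e), pair(f(b, b), e)), pair(pair(b, b), b)), f(pair(pair(f(pair(pair(e, e), pair(pair(b, e), e)), pair(e, b)), e), pair(b, e)), pair(pair(e, b), b)))   [R6 at 1.1.1.1]
2. pair(f(pair(pair(e, e), pair(f(b, b), e)), pair(pair(b, b), b)), f(pair(pair(f(pair(pair(e, e), pair(pair(b, e), e)), pair(e, b)), e), pair(b, e)), pair(pair(e, b), b)))  →  pair(pair(b, b), f(pair(pair(f(pair(pair(e, e), pair(pair(b, e), e)), pair(e, b)), e), pair(b, e)), pair(pair(e, b), b)))   [R3 at 1]
3. pair(pair(b, b), f(pair(pair(f(pair(pair(e, e), pair(pair(b, e), e)), pair(e, b)), e), pair(b, e)), pair(pair(e, b), b)))  →  pair(pair(b, b), f(pair(pair(e, e), pair(b, e)), pair(pair(e, b), b)))   [R3 at 2.1.1.1]
4. pair(pair(b, b), f(pair(pair(e, e), pair(b, e)), pair(pair(e, b), b)))  →  pair(pair(b, b), pair(e, b))   [R3 at 2]

Reduce t₂ = f(pair(pair(e, e), pair(e, f(b, b))), pair(pair(f(pair(e, pair(b, b)), pair(pair(e, e), b)), pair(e, b)), b)):
1. f(pair(pair(e, e), pair(e, f(b, b))), pair(pair(f(pair(e, pair(b, b)), pair(pair(e, e), b)), pair(e, b)), b))  →  f(pair(pair(e, e), pair(e, e)), pair(pair(f(pair(e, pair(b, b)), pair(pair(e, e), b)), pair(e, b)), b))   [R6 at 1.2.2]
2. f(pair(pair(e, e), pair(e, e)), pair(pair(f(pair(e, pair(b, b)), pair(pair(e, e), b)), pair(e, b)), b))  →  pair(f(pair(e, pair(b, b)), pair(pair(e, e), b)), pair(e, b))   [R3 at ε]
3. pair(f(pair(e, pair(b, b)), pair(pair(e, e), b)), pair(e, b))  →  pair(pair(b, b), pair(e, b))   [R4 at 1]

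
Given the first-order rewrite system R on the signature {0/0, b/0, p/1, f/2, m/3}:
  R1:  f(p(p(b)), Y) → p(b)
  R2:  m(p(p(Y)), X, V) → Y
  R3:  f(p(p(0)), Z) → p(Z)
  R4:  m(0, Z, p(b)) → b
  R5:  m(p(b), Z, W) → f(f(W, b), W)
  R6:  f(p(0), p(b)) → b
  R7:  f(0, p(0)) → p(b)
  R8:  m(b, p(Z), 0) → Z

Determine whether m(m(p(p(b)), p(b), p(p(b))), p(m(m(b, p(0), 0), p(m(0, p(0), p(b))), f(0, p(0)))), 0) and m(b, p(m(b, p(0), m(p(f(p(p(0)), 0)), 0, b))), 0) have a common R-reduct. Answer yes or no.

Reduce t₁ = m(m(p(p(b)), p(b), p(p(b))), p(m(m(b, p(0), 0), p(m(0, p(0), p(b))), f(0, p(0)))), 0):
1. m(m(p(p(b)), p(b), p(p(b))), p(m(m(b, p(0), 0), p(m(0, p(0), p(b))), f(0, p(0)))), 0)  →  m(b, p(m(m(b, p(0), 0), p(m(0, p(0), p(b))), f(0, p(0)))), 0)   [R2 at 1]
2. m(b, p(m(m(b, p(0), 0), p(m(0, p(0), p(b))), f(0, p(0)))), 0)  →  m(m(b, p(0), 0), p(m(0, p(0), p(b))), f(0, p(0)))   [R8 at ε]
3. m(m(b, p(0), 0), p(m(0, p(0), p(b))), f(0, p(0)))  →  m(0, p(m(0, p(0), p(b))), f(0, p(0)))   [R8 at 1]
4. m(0, p(m(0, p(0), p(b))), f(0, p(0)))  →  m(0, p(b), f(0, p(0)))   [R4 at 2.1]
5. m(0, p(b), f(0, p(0)))  →  m(0, p(b), p(b))   [R7 at 3]
6. m(0, p(b), p(b))  →  b   [R4 at ε]

Reduce t₂ = m(b, p(m(b, p(0), m(p(f(p(p(0)), 0)), 0, b))), 0):
1. m(b, p(m(b, p(0), m(p(f(p(p(0)), 0)), 0, b))), 0)  →  m(b, p(0), m(p(f(p(p(0)), 0)), 0, b))   [R8 at ε]
2. m(b, p(0), m(p(f(p(p(0)), 0)), 0, b))  →  m(b, p(0), m(p(p(0)), 0, b))   [R3 at 3.1.1]
3. m(b, p(0), m(p(p(0)), 0, b))  →  m(b, p(0), 0)   [R2 at 3]
4. m(b, p(0), 0)  →  0   [R8 at ε]

no — NF(t₁) = b, NF(t₂) = 0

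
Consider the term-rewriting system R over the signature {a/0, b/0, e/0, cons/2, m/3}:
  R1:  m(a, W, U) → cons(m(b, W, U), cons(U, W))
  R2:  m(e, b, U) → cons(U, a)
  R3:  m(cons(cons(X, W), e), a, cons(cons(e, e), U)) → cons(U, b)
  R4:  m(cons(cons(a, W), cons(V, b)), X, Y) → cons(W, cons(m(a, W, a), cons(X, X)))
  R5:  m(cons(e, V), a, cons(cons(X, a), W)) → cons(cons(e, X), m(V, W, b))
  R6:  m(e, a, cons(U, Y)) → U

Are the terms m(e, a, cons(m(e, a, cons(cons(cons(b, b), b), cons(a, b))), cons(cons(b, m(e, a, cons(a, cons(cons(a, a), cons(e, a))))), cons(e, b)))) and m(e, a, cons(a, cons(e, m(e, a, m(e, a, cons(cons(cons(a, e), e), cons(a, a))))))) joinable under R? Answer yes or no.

Reduce t₁ = m(e, a, cons(m(e, a, cons(cons(cons(b, b), b), cons(a, b))), cons(cons(b, m(e, a, cons(a, cons(cons(a, a), cons(e, a))))), cons(e, b)))):
1. m(e, a, cons(m(e, a, cons(cons(cons(b, b), b), cons(a, b))), cons(cons(b, m(e, a, cons(a, cons(cons(a, a), cons(e, a))))), cons(e, b))))  →  m(e, a, cons(cons(cons(b, b), b), cons(a, b)))   [R6 at ε]
2. m(e, a, cons(cons(cons(b, b), b), cons(a, b)))  →  cons(cons(b, b), b)   [R6 at ε]

Reduce t₂ = m(e, a, cons(a, cons(e, m(e, a, m(e, a, cons(cons(cons(a, e), e), cons(a, a))))))):
1. m(e, a, cons(a, cons(e, m(e, a, m(e, a, cons(cons(cons(a, e), e), cons(a, a)))))))  →  a   [R6 at ε]

no — NF(t₁) = cons(cons(b, b), b), NF(t₂) = a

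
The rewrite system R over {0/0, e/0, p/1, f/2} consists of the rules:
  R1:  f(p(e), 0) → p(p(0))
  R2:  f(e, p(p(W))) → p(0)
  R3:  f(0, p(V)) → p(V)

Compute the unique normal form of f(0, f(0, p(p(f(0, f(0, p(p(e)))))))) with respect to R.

p(p(p(p(e))))

1. f(0, f(0, p(p(f(0, f(0, p(p(e))))))))  →  f(0, p(p(f(0, f(0, p(p(e)))))))   [R3 at 2]
2. f(0, p(p(f(0, f(0, p(p(e)))))))  →  p(p(f(0, f(0, p(p(e))))))   [R3 at ε]
3. p(p(f(0, f(0, p(p(e))))))  →  p(p(f(0, p(p(e)))))   [R3 at 1.1.2]
4. p(p(f(0, p(p(e)))))  →  p(p(p(p(e))))   [R3 at 1.1]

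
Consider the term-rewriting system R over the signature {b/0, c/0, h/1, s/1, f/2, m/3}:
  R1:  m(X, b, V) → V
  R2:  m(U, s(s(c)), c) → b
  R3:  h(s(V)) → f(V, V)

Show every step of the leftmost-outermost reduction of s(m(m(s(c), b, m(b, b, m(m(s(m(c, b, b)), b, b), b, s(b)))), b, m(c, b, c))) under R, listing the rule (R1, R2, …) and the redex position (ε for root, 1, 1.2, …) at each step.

s(c)

1. s(m(m(s(c), b, m(b, b, m(m(s(m(c, b, b)), b, b), b, s(b)))), b, m(c, b, c)))  →  s(m(c, b, c))   [R1 at 1]
2. s(m(c, b, c))  →  s(c)   [R1 at 1]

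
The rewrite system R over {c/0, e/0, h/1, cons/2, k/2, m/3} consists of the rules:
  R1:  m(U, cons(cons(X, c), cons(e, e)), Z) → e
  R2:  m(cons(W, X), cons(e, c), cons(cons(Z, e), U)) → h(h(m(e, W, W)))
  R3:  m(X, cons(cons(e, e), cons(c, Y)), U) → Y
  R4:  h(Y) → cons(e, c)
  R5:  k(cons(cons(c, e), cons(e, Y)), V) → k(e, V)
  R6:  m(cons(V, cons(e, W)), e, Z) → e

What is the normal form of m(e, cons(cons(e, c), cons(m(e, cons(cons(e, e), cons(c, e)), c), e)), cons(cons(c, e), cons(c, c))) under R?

e

1. m(e, cons(cons(e, c), cons(m(e, cons(cons(e, e), cons(c, e)), c), e)), cons(cons(c, e), cons(c, c)))  →  m(e, cons(cons(e, c), cons(e, e)), cons(cons(c, e), cons(c, c)))   [R3 at 2.2.1]
2. m(e, cons(cons(e, c), cons(e, e)), cons(cons(c, e), cons(c, c)))  →  e   [R1 at ε]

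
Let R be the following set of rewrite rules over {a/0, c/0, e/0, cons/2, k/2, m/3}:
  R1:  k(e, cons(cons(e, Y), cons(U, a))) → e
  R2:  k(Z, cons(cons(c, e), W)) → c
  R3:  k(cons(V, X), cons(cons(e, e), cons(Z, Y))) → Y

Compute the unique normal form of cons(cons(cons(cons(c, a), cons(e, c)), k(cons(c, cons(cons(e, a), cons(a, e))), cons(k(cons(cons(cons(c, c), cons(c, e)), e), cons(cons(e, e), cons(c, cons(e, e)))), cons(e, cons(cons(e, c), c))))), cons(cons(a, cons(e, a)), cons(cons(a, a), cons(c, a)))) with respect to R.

1. cons(cons(cons(cons(c, a), cons(e, c)), k(cons(c, cons(cons(e, a), cons(a, e))), cons(k(cons(cons(cons(c, c), cons(c, e)), e), cons(cons(e, e), cons(c, cons(e, e)))), cons(e, cons(cons(e, c), c))))), cons(cons(a, cons(e, a)), cons(cons(a, a), cons(c, a))))  →  cons(cons(cons(cons(c, a), cons(e, c)), k(cons(c, cons(cons(e, a), cons(a, e))), cons(cons(e, e), cons(e, cons(cons(e, c), c))))), cons(cons(a, cons(e, a)), cons(cons(a, a), cons(c, a))))   [R3 at 1.2.2.1]
2. cons(cons(cons(cons(c, a), cons(e, c)), k(cons(c, cons(cons(e, a), cons(a, e))), cons(cons(e, e), cons(e, cons(cons(e, c), c))))), cons(cons(a, cons(e, a)), cons(cons(a, a), cons(c, a))))  →  cons(cons(cons(cons(c, a), cons(e, c)), cons(cons(e, c), c)), cons(cons(a, cons(e, a)), cons(cons(a, a), cons(c, a))))   [R3 at 1.2]

cons(cons(cons(cons(c, a), cons(e, c)), cons(cons(e, c), c)), cons(cons(a, cons(e, a)), cons(cons(a, a), cons(c, a))))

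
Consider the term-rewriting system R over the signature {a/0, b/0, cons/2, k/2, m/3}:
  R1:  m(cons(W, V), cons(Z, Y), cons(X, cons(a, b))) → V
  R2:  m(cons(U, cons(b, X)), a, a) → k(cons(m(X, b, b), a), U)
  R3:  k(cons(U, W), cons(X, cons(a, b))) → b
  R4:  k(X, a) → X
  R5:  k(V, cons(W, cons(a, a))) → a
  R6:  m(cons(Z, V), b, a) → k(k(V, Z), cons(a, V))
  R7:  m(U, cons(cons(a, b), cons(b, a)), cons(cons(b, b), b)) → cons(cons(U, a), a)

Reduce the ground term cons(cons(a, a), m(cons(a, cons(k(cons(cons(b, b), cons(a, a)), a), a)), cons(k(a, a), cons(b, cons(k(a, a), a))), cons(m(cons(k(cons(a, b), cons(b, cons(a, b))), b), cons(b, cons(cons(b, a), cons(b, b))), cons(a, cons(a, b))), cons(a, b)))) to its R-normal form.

cons(cons(a, a), cons(cons(cons(b, b), cons(a, a)), a))

1. cons(cons(a, a), m(cons(a, cons(k(cons(cons(b, b), cons(a, a)), a), a)), cons(k(a, a), cons(b, cons(k(a, a), a))), cons(m(cons(k(cons(a, b), cons(b, cons(a, b))), b), cons(b, cons(cons(b, a), cons(b, b))), cons(a, cons(a, b))), cons(a, b))))  →  cons(cons(a, a), cons(k(cons(cons(b, b), cons(a, a)), a), a))   [R1 at 2]
2. cons(cons(a, a), cons(k(cons(cons(b, b), cons(a, a)), a), a))  →  cons(cons(a, a), cons(cons(cons(b, b), cons(a, a)), a))   [R4 at 2.1]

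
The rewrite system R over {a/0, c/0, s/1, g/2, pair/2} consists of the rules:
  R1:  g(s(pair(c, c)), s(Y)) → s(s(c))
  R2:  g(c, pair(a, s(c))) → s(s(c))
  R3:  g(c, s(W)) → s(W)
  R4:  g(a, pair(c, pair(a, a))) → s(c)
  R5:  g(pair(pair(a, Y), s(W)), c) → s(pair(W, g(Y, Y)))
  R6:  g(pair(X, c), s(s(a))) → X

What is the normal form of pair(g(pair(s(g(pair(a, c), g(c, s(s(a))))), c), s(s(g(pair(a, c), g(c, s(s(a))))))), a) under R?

1. pair(g(pair(s(g(pair(a, c), g(c, s(s(a))))), c), s(s(g(pair(a, c), g(c, s(s(a))))))), a)  →  pair(g(pair(s(g(pair(a, c), s(s(a)))), c), s(s(g(pair(a, c), g(c, s(s(a))))))), a)   [R3 at 1.1.1.1.2]
2. pair(g(pair(s(g(pair(a, c), s(s(a)))), c), s(s(g(pair(a, c), g(c, s(s(a))))))), a)  →  pair(g(pair(s(a), c), s(s(g(pair(a, c), g(c, s(s(a))))))), a)   [R6 at 1.1.1.1]
3. pair(g(pair(s(a), c), s(s(g(pair(a, c), g(c, s(s(a))))))), a)  →  pair(g(pair(s(a), c), s(s(g(pair(a, c), s(s(a)))))), a)   [R3 at 1.2.1.1.2]
4. pair(g(pair(s(a), c), s(s(g(pair(a, c), s(s(a)))))), a)  →  pair(g(pair(s(a), c), s(s(a))), a)   [R6 at 1.2.1.1]
5. pair(g(pair(s(a), c), s(s(a))), a)  →  pair(s(a), a)   [R6 at 1]

pair(s(a), a)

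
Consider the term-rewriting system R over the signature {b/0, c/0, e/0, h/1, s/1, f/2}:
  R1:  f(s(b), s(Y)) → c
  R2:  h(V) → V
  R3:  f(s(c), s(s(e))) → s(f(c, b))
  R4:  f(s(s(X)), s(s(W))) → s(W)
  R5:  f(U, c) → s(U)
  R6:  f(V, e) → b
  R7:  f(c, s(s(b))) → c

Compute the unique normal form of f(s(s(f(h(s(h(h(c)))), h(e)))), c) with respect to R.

1. f(s(s(f(h(s(h(h(c)))), h(e)))), c)  →  s(s(s(f(h(s(h(h(c)))), h(e)))))   [R5 at ε]
2. s(s(s(f(h(s(h(h(c)))), h(e)))))  →  s(s(s(f(s(h(h(c))), h(e)))))   [R2 at 1.1.1.1]
3. s(s(s(f(s(h(h(c))), h(e)))))  →  s(s(s(f(s(h(c)), h(e)))))   [R2 at 1.1.1.1.1]
4. s(s(s(f(s(h(c)), h(e)))))  →  s(s(s(f(s(c), h(e)))))   [R2 at 1.1.1.1.1]
5. s(s(s(f(s(c), h(e)))))  →  s(s(s(f(s(c), e))))   [R2 at 1.1.1.2]
6. s(s(s(f(s(c), e))))  →  s(s(s(b)))   [R6 at 1.1.1]

s(s(s(b)))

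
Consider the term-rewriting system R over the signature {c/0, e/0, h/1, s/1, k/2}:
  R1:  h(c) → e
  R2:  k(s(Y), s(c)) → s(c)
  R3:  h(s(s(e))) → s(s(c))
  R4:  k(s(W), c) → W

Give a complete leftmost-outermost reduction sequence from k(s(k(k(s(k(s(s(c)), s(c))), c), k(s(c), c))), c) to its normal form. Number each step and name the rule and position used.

c

1. k(s(k(k(s(k(s(s(c)), s(c))), c), k(s(c), c))), c)  →  k(k(s(k(s(s(c)), s(c))), c), k(s(c), c))   [R4 at ε]
2. k(k(s(k(s(s(c)), s(c))), c), k(s(c), c))  →  k(k(s(s(c)), s(c)), k(s(c), c))   [R4 at 1]
3. k(k(s(s(c)), s(c)), k(s(c), c))  →  k(s(c), k(s(c), c))   [R2 at 1]
4. k(s(c), k(s(c), c))  →  k(s(c), c)   [R4 at 2]
5. k(s(c), c)  →  c   [R4 at ε]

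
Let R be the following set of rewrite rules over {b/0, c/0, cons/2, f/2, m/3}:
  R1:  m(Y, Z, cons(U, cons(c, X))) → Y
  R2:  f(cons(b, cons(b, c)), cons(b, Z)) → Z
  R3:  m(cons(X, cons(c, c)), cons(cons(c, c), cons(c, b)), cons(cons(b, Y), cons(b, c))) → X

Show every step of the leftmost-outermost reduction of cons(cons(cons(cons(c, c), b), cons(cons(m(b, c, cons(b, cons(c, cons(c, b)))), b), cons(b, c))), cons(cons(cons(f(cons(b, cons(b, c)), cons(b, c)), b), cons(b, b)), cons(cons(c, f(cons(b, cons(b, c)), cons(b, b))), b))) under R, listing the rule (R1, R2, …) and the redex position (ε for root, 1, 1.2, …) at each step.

1. cons(cons(cons(cons(c, c), b), cons(cons(m(b, c, cons(b, cons(c, cons(c, b)))), b), cons(b, c))), cons(cons(cons(f(cons(b, cons(b, c)), cons(b, c)), b), cons(b, b)), cons(cons(c, f(cons(b, cons(b, c)), cons(b, b))), b)))  →  cons(cons(cons(cons(c, c), b), cons(cons(b, b), cons(b, c))), cons(cons(cons(f(cons(b, cons(b, c)), cons(b, c)), b), cons(b, b)), cons(cons(c, f(cons(b, cons(b, c)), cons(b, b))), b)))   [R1 at 1.2.1.1]
2. cons(cons(cons(cons(c, c), b), cons(cons(b, b), cons(b, c))), cons(cons(cons(f(cons(b, cons(b, c)), cons(b, c)), b), cons(b, b)), cons(cons(c, f(cons(b, cons(b, c)), cons(b, b))), b)))  →  cons(cons(cons(cons(c, c), b), cons(cons(b, b), cons(b, c))), cons(cons(cons(c, b), cons(b, b)), cons(cons(c, f(cons(b, cons(b, c)), cons(b, b))), b)))   [R2 at 2.1.1.1]
3. cons(cons(cons(cons(c, c), b), cons(cons(b, b), cons(b, c))), cons(cons(cons(c, b), cons(b, b)), cons(cons(c, f(cons(b, cons(b, c)), cons(b, b))), b)))  →  cons(cons(cons(cons(c, c), b), cons(cons(b, b), cons(b, c))), cons(cons(cons(c, b), cons(b, b)), cons(cons(c, b), b)))   [R2 at 2.2.1.2]

cons(cons(cons(cons(c, c), b), cons(cons(b, b), cons(b, c))), cons(cons(cons(c, b), cons(b, b)), cons(cons(c, b), b)))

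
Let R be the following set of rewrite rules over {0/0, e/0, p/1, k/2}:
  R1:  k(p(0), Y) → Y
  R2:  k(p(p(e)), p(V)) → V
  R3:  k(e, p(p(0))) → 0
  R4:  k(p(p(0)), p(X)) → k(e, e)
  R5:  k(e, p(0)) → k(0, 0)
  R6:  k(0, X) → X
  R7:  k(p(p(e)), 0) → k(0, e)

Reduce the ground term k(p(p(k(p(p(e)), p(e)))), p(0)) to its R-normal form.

1. k(p(p(k(p(p(e)), p(e)))), p(0))  →  k(p(p(e)), p(0))   [R2 at 1.1.1]
2. k(p(p(e)), p(0))  →  0   [R2 at ε]

0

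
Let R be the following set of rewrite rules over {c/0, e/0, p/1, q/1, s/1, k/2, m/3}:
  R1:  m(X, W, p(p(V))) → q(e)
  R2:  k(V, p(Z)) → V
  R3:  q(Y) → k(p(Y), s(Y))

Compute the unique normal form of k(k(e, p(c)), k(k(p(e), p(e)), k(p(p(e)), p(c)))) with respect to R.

1. k(k(e, p(c)), k(k(p(e), p(e)), k(p(p(e)), p(c))))  →  k(e, k(k(p(e), p(e)), k(p(p(e)), p(c))))   [R2 at 1]
2. k(e, k(k(p(e), p(e)), k(p(p(e)), p(c))))  →  k(e, k(p(e), k(p(p(e)), p(c))))   [R2 at 2.1]
3. k(e, k(p(e), k(p(p(e)), p(c))))  →  k(e, k(p(e), p(p(e))))   [R2 at 2.2]
4. k(e, k(p(e), p(p(e))))  →  k(e, p(e))   [R2 at 2]
5. k(e, p(e))  →  e   [R2 at ε]

e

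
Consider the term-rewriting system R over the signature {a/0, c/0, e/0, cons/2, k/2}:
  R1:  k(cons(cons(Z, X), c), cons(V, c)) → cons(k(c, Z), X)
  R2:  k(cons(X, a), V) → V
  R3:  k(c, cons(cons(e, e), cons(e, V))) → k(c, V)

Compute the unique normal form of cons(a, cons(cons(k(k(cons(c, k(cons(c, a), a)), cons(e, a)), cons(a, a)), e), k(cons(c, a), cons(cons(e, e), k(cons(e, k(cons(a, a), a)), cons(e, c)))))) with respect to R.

cons(a, cons(cons(cons(a, a), e), cons(cons(e, e), cons(e, c))))

1. cons(a, cons(cons(k(k(cons(c, k(cons(c, a), a)), cons(e, a)), cons(a, a)), e), k(cons(c, a), cons(cons(e, e), k(cons(e, k(cons(a, a), a)), cons(e, c))))))  →  cons(a, cons(cons(k(k(cons(c, a), cons(e, a)), cons(a, a)), e), k(cons(c, a), cons(cons(e, e), k(cons(e, k(cons(a, a), a)), cons(e, c))))))   [R2 at 2.1.1.1.1.2]
2. cons(a, cons(cons(k(k(cons(c, a), cons(e, a)), cons(a, a)), e), k(cons(c, a), cons(cons(e, e), k(cons(e, k(cons(a, a), a)), cons(e, c))))))  →  cons(a, cons(cons(k(cons(e, a), cons(a, a)), e), k(cons(c, a), cons(cons(e, e), k(cons(e, k(cons(a, a), a)), cons(e, c))))))   [R2 at 2.1.1.1]
3. cons(a, cons(cons(k(cons(e, a), cons(a, a)), e), k(cons(c, a), cons(cons(e, e), k(cons(e, k(cons(a, a), a)), cons(e, c))))))  →  cons(a, cons(cons(cons(a, a), e), k(cons(c, a), cons(cons(e, e), k(cons(e, k(cons(a, a), a)), cons(e, c))))))   [R2 at 2.1.1]
4. cons(a, cons(cons(cons(a, a), e), k(cons(c, a), cons(cons(e, e), k(cons(e, k(cons(a, a), a)), cons(e, c))))))  →  cons(a, cons(cons(cons(a, a), e), cons(cons(e, e), k(cons(e, k(cons(a, a), a)), cons(e, c)))))   [R2 at 2.2]
5. cons(a, cons(cons(cons(a, a), e), cons(cons(e, e), k(cons(e, k(cons(a, a), a)), cons(e, c)))))  →  cons(a, cons(cons(cons(a, a), e), cons(cons(e, e), k(cons(e, a), cons(e, c)))))   [R2 at 2.2.2.1.2]
6. cons(a, cons(cons(cons(a, a), e), cons(cons(e, e), k(cons(e, a), cons(e, c)))))  →  cons(a, cons(cons(cons(a, a), e), cons(cons(e, e), cons(e, c))))   [R2 at 2.2.2]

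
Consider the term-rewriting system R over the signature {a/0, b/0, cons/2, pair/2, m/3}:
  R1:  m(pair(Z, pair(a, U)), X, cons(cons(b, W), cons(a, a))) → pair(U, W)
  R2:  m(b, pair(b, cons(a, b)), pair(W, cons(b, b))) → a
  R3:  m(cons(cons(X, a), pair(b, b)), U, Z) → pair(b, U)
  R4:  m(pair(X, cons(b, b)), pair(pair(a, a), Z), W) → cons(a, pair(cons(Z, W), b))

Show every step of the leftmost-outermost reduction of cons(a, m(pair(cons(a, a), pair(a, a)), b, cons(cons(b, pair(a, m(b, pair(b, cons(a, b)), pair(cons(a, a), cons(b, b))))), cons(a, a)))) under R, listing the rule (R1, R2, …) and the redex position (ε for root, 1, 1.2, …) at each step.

cons(a, pair(a, pair(a, a)))

1. cons(a, m(pair(cons(a, a), pair(a, a)), b, cons(cons(b, pair(a, m(b, pair(b, cons(a, b)), pair(cons(a, a), cons(b, b))))), cons(a, a))))  →  cons(a, pair(a, pair(a, m(b, pair(b, cons(a, b)), pair(cons(a, a), cons(b, b))))))   [R1 at 2]
2. cons(a, pair(a, pair(a, m(b, pair(b, cons(a, b)), pair(cons(a, a), cons(b, b))))))  →  cons(a, pair(a, pair(a, a)))   [R2 at 2.2.2]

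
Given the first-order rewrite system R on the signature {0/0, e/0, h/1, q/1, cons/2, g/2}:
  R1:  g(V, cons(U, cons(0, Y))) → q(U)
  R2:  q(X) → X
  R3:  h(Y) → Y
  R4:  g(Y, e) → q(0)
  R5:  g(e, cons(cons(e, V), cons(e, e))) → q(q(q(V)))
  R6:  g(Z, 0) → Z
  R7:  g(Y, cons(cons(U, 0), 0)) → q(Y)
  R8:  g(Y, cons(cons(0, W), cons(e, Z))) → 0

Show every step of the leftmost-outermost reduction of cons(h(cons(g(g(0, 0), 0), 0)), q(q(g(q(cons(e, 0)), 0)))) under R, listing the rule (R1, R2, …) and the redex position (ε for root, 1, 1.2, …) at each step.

cons(cons(0, 0), cons(e, 0))

1. cons(h(cons(g(g(0, 0), 0), 0)), q(q(g(q(cons(e, 0)), 0))))  →  cons(cons(g(g(0, 0), 0), 0), q(q(g(q(cons(e, 0)), 0))))   [R3 at 1]
2. cons(cons(g(g(0, 0), 0), 0), q(q(g(q(cons(e, 0)), 0))))  →  cons(cons(g(0, 0), 0), q(q(g(q(cons(e, 0)), 0))))   [R6 at 1.1]
3. cons(cons(g(0, 0), 0), q(q(g(q(cons(e, 0)), 0))))  →  cons(cons(0, 0), q(q(g(q(cons(e, 0)), 0))))   [R6 at 1.1]
4. cons(cons(0, 0), q(q(g(q(cons(e, 0)), 0))))  →  cons(cons(0, 0), q(g(q(cons(e, 0)), 0)))   [R2 at 2]
5. cons(cons(0, 0), q(g(q(cons(e, 0)), 0)))  →  cons(cons(0, 0), g(q(cons(e, 0)), 0))   [R2 at 2]
6. cons(cons(0, 0), g(q(cons(e, 0)), 0))  →  cons(cons(0, 0), q(cons(e, 0)))   [R6 at 2]
7. cons(cons(0, 0), q(cons(e, 0)))  →  cons(cons(0, 0), cons(e, 0))   [R2 at 2]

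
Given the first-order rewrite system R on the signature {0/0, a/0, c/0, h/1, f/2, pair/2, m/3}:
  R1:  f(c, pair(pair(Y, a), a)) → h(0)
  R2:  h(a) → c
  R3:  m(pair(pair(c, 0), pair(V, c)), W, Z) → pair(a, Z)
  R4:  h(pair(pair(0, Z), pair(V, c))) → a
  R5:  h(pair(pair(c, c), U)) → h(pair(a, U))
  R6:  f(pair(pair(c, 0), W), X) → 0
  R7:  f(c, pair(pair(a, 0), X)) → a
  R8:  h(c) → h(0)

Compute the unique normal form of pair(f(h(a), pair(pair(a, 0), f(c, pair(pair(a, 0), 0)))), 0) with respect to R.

1. pair(f(h(a), pair(pair(a, 0), f(c, pair(pair(a, 0), 0)))), 0)  →  pair(f(c, pair(pair(a, 0), f(c, pair(pair(a, 0), 0)))), 0)   [R2 at 1.1]
2. pair(f(c, pair(pair(a, 0), f(c, pair(pair(a, 0), 0)))), 0)  →  pair(a, 0)   [R7 at 1]

pair(a, 0)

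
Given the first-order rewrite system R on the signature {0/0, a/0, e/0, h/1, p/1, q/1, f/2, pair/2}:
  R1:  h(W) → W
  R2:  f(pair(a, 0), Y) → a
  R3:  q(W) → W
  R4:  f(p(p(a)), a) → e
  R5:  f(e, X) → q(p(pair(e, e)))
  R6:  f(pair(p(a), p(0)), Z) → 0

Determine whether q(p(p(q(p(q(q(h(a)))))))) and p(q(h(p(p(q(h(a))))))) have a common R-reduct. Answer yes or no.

yes — NF(t₁) = p(p(p(a))), NF(t₂) = p(p(p(a)))

Reduce t₁ = q(p(p(q(p(q(q(h(a)))))))):
1. q(p(p(q(p(q(q(h(a))))))))  →  p(p(q(p(q(q(h(a)))))))   [R3 at ε]
2. p(p(q(p(q(q(h(a)))))))  →  p(p(p(q(q(h(a))))))   [R3 at 1.1]
3. p(p(p(q(q(h(a))))))  →  p(p(p(q(h(a)))))   [R3 at 1.1.1]
4. p(p(p(q(h(a)))))  →  p(p(p(h(a))))   [R3 at 1.1.1]
5. p(p(p(h(a))))  →  p(p(p(a)))   [R1 at 1.1.1]

Reduce t₂ = p(q(h(p(p(q(h(a))))))):
1. p(q(h(p(p(q(h(a)))))))  →  p(h(p(p(q(h(a))))))   [R3 at 1]
2. p(h(p(p(q(h(a))))))  →  p(p(p(q(h(a)))))   [R1 at 1]
3. p(p(p(q(h(a)))))  →  p(p(p(h(a))))   [R3 at 1.1.1]
4. p(p(p(h(a))))  →  p(p(p(a)))   [R1 at 1.1.1]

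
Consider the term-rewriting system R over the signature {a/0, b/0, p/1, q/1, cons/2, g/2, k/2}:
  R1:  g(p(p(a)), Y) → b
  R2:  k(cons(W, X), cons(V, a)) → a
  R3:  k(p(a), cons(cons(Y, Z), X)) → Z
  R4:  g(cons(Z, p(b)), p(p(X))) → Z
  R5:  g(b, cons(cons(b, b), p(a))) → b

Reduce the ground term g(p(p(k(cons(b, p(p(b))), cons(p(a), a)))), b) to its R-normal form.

1. g(p(p(k(cons(b, p(p(b))), cons(p(a), a)))), b)  →  g(p(p(a)), b)   [R2 at 1.1.1]
2. g(p(p(a)), b)  →  b   [R1 at ε]

b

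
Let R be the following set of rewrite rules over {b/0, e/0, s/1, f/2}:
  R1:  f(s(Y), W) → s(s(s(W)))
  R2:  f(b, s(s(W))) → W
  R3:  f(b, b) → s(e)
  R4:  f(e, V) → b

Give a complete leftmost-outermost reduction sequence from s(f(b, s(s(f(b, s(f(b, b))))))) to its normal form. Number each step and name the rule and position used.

s(e)

1. s(f(b, s(s(f(b, s(f(b, b)))))))  →  s(f(b, s(f(b, b))))   [R2 at 1]
2. s(f(b, s(f(b, b))))  →  s(f(b, s(s(e))))   [R3 at 1.2.1]
3. s(f(b, s(s(e))))  →  s(e)   [R2 at 1]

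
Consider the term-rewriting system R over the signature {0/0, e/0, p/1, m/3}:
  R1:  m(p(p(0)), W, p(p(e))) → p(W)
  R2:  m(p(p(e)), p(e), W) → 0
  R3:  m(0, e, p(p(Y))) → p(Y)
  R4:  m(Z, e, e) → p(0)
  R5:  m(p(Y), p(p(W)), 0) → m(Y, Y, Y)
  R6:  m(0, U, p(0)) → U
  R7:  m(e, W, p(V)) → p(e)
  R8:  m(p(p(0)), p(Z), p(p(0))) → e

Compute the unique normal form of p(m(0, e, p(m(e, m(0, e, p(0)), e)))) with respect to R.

p(p(0))

1. p(m(0, e, p(m(e, m(0, e, p(0)), e))))  →  p(m(0, e, p(m(e, e, e))))   [R6 at 1.3.1.2]
2. p(m(0, e, p(m(e, e, e))))  →  p(m(0, e, p(p(0))))   [R4 at 1.3.1]
3. p(m(0, e, p(p(0))))  →  p(p(0))   [R3 at 1]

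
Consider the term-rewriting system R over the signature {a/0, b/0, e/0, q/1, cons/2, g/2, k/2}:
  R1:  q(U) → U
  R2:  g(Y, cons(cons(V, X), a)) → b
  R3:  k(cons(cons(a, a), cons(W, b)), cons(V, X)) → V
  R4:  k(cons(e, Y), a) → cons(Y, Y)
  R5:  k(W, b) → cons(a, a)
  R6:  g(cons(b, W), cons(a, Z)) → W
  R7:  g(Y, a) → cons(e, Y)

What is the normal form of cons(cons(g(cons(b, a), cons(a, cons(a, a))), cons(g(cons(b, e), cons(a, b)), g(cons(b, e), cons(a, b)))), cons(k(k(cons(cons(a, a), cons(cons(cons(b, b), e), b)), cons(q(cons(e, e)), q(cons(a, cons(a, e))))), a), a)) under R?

cons(cons(a, cons(e, e)), cons(cons(e, e), a))

1. cons(cons(g(cons(b, a), cons(a, cons(a, a))), cons(g(cons(b, e), cons(a, b)), g(cons(b, e), cons(a, b)))), cons(k(k(cons(cons(a, a), cons(cons(cons(b, b), e), b)), cons(q(cons(e, e)), q(cons(a, cons(a, e))))), a), a))  →  cons(cons(a, cons(g(cons(b, e), cons(a, b)), g(cons(b, e), cons(a, b)))), cons(k(k(cons(cons(a, a), cons(cons(cons(b, b), e), b)), cons(q(cons(e, e)), q(cons(a, cons(a, e))))), a), a))   [R6 at 1.1]
2. cons(cons(a, cons(g(cons(b, e), cons(a, b)), g(cons(b, e), cons(a, b)))), cons(k(k(cons(cons(a, a), cons(cons(cons(b, b), e), b)), cons(q(cons(e, e)), q(cons(a, cons(a, e))))), a), a))  →  cons(cons(a, cons(e, g(cons(b, e), cons(a, b)))), cons(k(k(cons(cons(a, a), cons(cons(cons(b, b), e), b)), cons(q(cons(e, e)), q(cons(a, cons(a, e))))), a), a))   [R6 at 1.2.1]
3. cons(cons(a, cons(e, g(cons(b, e), cons(a, b)))), cons(k(k(cons(cons(a, a), cons(cons(cons(b, b), e), b)), cons(q(cons(e, e)), q(cons(a, cons(a, e))))), a), a))  →  cons(cons(a, cons(e, e)), cons(k(k(cons(cons(a, a), cons(cons(cons(b, b), e), b)), cons(q(cons(e, e)), q(cons(a, cons(a, e))))), a), a))   [R6 at 1.2.2]
4. cons(cons(a, cons(e, e)), cons(k(k(cons(cons(a, a), cons(cons(cons(b, b), e), b)), cons(q(cons(e, e)), q(cons(a, cons(a, e))))), a), a))  →  cons(cons(a, cons(e, e)), cons(k(q(cons(e, e)), a), a))   [R3 at 2.1.1]
5. cons(cons(a, cons(e, e)), cons(k(q(cons(e, e)), a), a))  →  cons(cons(a, cons(e, e)), cons(k(cons(e, e), a), a))   [R1 at 2.1.1]
6. cons(cons(a, cons(e, e)), cons(k(cons(e, e), a), a))  →  cons(cons(a, cons(e, e)), cons(cons(e, e), a))   [R4 at 2.1]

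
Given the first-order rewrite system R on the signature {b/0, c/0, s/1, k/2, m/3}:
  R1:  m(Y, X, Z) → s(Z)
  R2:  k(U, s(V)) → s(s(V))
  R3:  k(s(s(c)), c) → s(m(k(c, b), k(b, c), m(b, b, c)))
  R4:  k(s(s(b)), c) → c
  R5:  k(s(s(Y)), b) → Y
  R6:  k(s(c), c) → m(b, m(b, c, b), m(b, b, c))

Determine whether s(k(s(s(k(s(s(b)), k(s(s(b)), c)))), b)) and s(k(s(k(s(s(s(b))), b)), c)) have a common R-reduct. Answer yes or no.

yes — NF(t₁) = s(c), NF(t₂) = s(c)

Reduce t₁ = s(k(s(s(k(s(s(b)), k(s(s(b)), c)))), b)):
1. s(k(s(s(k(s(s(b)), k(s(s(b)), c)))), b))  →  s(k(s(s(b)), k(s(s(b)), c)))   [R5 at 1]
2. s(k(s(s(b)), k(s(s(b)), c)))  →  s(k(s(s(b)), c))   [R4 at 1.2]
3. s(k(s(s(b)), c))  →  s(c)   [R4 at 1]

Reduce t₂ = s(k(s(k(s(s(s(b))), b)), c)):
1. s(k(s(k(s(s(s(b))), b)), c))  →  s(k(s(s(b)), c))   [R5 at 1.1.1]
2. s(k(s(s(b)), c))  →  s(c)   [R4 at 1]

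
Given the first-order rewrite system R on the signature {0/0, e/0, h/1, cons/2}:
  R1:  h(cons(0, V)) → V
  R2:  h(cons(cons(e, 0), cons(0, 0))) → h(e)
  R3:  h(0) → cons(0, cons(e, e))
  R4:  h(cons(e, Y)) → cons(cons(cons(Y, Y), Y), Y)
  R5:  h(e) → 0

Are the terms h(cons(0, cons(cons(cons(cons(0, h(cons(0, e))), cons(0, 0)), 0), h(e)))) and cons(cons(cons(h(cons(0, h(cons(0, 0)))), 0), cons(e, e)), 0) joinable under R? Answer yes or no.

no — NF(t₁) = cons(cons(cons(cons(0, e), cons(0, 0)), 0), 0), NF(t₂) = cons(cons(cons(0, 0), cons(e, e)), 0)

Reduce t₁ = h(cons(0, cons(cons(cons(cons(0, h(cons(0, e))), cons(0, 0)), 0), h(e)))):
1. h(cons(0, cons(cons(cons(cons(0, h(cons(0, e))), cons(0, 0)), 0), h(e))))  →  cons(cons(cons(cons(0, h(cons(0, e))), cons(0, 0)), 0), h(e))   [R1 at ε]
2. cons(cons(cons(cons(0, h(cons(0, e))), cons(0, 0)), 0), h(e))  →  cons(cons(cons(cons(0, e), cons(0, 0)), 0), h(e))   [R1 at 1.1.1.2]
3. cons(cons(cons(cons(0, e), cons(0, 0)), 0), h(e))  →  cons(cons(cons(cons(0, e), cons(0, 0)), 0), 0)   [R5 at 2]

Reduce t₂ = cons(cons(cons(h(cons(0, h(cons(0, 0)))), 0), cons(e, e)), 0):
1. cons(cons(cons(h(cons(0, h(cons(0, 0)))), 0), cons(e, e)), 0)  →  cons(cons(cons(h(cons(0, 0)), 0), cons(e, e)), 0)   [R1 at 1.1.1]
2. cons(cons(cons(h(cons(0, 0)), 0), cons(e, e)), 0)  →  cons(cons(cons(0, 0), cons(e, e)), 0)   [R1 at 1.1.1]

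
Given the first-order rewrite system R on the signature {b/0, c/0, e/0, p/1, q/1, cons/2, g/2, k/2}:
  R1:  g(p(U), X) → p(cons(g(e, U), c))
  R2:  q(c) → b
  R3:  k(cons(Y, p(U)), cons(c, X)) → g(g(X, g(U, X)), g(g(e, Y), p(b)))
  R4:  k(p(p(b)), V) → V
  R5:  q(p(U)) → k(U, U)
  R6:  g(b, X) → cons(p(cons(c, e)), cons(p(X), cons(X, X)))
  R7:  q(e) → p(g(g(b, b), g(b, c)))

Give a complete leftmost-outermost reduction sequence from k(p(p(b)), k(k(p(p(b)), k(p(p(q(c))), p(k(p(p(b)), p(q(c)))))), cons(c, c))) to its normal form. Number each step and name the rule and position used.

cons(c, c)

1. k(p(p(b)), k(k(p(p(b)), k(p(p(q(c))), p(k(p(p(b)), p(q(c)))))), cons(c, c)))  →  k(k(p(p(b)), k(p(p(q(c))), p(k(p(p(b)), p(q(c)))))), cons(c, c))   [R4 at ε]
2. k(k(p(p(b)), k(p(p(q(c))), p(k(p(p(b)), p(q(c)))))), cons(c, c))  →  k(k(p(p(q(c))), p(k(p(p(b)), p(q(c))))), cons(c, c))   [R4 at 1]
3. k(k(p(p(q(c))), p(k(p(p(b)), p(q(c))))), cons(c, c))  →  k(k(p(p(b)), p(k(p(p(b)), p(q(c))))), cons(c, c))   [R2 at 1.1.1.1]
4. k(k(p(p(b)), p(k(p(p(b)), p(q(c))))), cons(c, c))  →  k(p(k(p(p(b)), p(q(c)))), cons(c, c))   [R4 at 1]
5. k(p(k(p(p(b)), p(q(c)))), cons(c, c))  →  k(p(p(q(c))), cons(c, c))   [R4 at 1.1]
6. k(p(p(q(c))), cons(c, c))  →  k(p(p(b)), cons(c, c))   [R2 at 1.1.1]
7. k(p(p(b)), cons(c, c))  →  cons(c, c)   [R4 at ε]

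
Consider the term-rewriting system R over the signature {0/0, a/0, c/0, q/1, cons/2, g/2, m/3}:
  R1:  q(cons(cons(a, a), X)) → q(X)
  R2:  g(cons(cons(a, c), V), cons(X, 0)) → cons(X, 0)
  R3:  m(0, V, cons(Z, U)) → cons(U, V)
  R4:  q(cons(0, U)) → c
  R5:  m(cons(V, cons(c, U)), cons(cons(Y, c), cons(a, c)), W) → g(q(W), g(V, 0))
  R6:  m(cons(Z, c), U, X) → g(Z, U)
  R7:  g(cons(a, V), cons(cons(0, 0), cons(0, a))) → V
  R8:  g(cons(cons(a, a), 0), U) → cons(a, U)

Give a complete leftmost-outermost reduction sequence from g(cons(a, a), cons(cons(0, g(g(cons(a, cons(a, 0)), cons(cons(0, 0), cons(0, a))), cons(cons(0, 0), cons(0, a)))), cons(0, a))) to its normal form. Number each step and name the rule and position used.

a

1. g(cons(a, a), cons(cons(0, g(g(cons(a, cons(a, 0)), cons(cons(0, 0), cons(0, a))), cons(cons(0, 0), cons(0, a)))), cons(0, a)))  →  g(cons(a, a), cons(cons(0, g(cons(a, 0), cons(cons(0, 0), cons(0, a)))), cons(0, a)))   [R7 at 2.1.2.1]
2. g(cons(a, a), cons(cons(0, g(cons(a, 0), cons(cons(0, 0), cons(0, a)))), cons(0, a)))  →  g(cons(a, a), cons(cons(0, 0), cons(0, a)))   [R7 at 2.1.2]
3. g(cons(a, a), cons(cons(0, 0), cons(0, a)))  →  a   [R7 at ε]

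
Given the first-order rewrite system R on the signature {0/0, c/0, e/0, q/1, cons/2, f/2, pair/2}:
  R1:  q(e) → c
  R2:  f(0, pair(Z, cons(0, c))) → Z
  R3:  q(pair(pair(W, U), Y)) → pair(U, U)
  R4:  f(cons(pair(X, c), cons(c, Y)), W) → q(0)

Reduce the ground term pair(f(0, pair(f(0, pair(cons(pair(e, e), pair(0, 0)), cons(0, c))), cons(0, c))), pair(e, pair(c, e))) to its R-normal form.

pair(cons(pair(e, e), pair(0, 0)), pair(e, pair(c, e)))

1. pair(f(0, pair(f(0, pair(cons(pair(e, e), pair(0, 0)), cons(0, c))), cons(0, c))), pair(e, pair(c, e)))  →  pair(f(0, pair(cons(pair(e, e), pair(0, 0)), cons(0, c))), pair(e, pair(c, e)))   [R2 at 1]
2. pair(f(0, pair(cons(pair(e, e), pair(0, 0)), cons(0, c))), pair(e, pair(c, e)))  →  pair(cons(pair(e, e), pair(0, 0)), pair(e, pair(c, e)))   [R2 at 1]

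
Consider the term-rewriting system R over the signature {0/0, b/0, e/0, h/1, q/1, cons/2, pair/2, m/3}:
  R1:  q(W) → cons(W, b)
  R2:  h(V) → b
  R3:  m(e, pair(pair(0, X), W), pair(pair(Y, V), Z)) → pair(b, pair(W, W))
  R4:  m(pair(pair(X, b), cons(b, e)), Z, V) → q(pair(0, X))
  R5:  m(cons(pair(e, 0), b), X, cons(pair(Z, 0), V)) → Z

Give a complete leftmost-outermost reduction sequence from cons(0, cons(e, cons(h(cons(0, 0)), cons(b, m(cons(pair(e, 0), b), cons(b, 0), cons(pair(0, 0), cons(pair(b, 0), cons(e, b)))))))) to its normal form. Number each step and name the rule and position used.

cons(0, cons(e, cons(b, cons(b, 0))))

1. cons(0, cons(e, cons(h(cons(0, 0)), cons(b, m(cons(pair(e, 0), b), cons(b, 0), cons(pair(0, 0), cons(pair(b, 0), cons(e, b))))))))  →  cons(0, cons(e, cons(b, cons(b, m(cons(pair(e, 0), b), cons(b, 0), cons(pair(0, 0), cons(pair(b, 0), cons(e, b))))))))   [R2 at 2.2.1]
2. cons(0, cons(e, cons(b, cons(b, m(cons(pair(e, 0), b), cons(b, 0), cons(pair(0, 0), cons(pair(b, 0), cons(e, b))))))))  →  cons(0, cons(e, cons(b, cons(b, 0))))   [R5 at 2.2.2.2]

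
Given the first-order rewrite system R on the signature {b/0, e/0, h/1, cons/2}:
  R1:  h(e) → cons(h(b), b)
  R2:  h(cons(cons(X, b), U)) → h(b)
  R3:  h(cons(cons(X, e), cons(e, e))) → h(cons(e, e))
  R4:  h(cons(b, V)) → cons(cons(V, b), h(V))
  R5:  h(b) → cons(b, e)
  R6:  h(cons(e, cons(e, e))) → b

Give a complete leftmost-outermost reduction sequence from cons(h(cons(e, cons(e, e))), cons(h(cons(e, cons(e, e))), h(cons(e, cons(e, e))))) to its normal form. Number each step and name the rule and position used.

1. cons(h(cons(e, cons(e, e))), cons(h(cons(e, cons(e, e))), h(cons(e, cons(e, e)))))  →  cons(b, cons(h(cons(e, cons(e, e))), h(cons(e, cons(e, e)))))   [R6 at 1]
2. cons(b, cons(h(cons(e, cons(e, e))), h(cons(e, cons(e, e)))))  →  cons(b, cons(b, h(cons(e, cons(e, e)))))   [R6 at 2.1]
3. cons(b, cons(b, h(cons(e, cons(e, e)))))  →  cons(b, cons(b, b))   [R6 at 2.2]

cons(b, cons(b, b))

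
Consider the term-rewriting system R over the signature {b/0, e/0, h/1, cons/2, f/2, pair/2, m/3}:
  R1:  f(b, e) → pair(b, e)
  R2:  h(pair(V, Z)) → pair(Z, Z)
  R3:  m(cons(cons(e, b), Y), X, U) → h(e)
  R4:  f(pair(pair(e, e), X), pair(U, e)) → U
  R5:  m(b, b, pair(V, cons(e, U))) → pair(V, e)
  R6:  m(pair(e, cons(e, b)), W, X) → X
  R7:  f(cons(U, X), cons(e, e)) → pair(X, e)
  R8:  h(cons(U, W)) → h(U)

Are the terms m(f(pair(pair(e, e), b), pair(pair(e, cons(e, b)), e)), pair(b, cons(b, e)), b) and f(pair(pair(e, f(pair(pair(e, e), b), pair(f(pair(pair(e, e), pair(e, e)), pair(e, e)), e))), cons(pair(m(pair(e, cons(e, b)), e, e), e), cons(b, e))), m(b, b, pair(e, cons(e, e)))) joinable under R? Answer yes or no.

no — NF(t₁) = b, NF(t₂) = e

Reduce t₁ = m(f(pair(pair(e, e), b), pair(pair(e, cons(e, b)), e)), pair(b, cons(b, e)), b):
1. m(f(pair(pair(e, e), b), pair(pair(e, cons(e, b)), e)), pair(b, cons(b, e)), b)  →  m(pair(e, cons(e, b)), pair(b, cons(b, e)), b)   [R4 at 1]
2. m(pair(e, cons(e, b)), pair(b, cons(b, e)), b)  →  b   [R6 at ε]

Reduce t₂ = f(pair(pair(e, f(pair(pair(e, e), b), pair(f(pair(pair(e, e), pair(e, e)), pair(e, e)), e))), cons(pair(m(pair(e, cons(e, b)), e, e), e), cons(b, e))), m(b, b, pair(e, cons(e, e)))):
1. f(pair(pair(e, f(pair(pair(e, e), b), pair(f(pair(pair(e, e), pair(e, e)), pair(e, e)), e))), cons(pair(m(pair(e, cons(e, b)), e, e), e), cons(b, e))), m(b, b, pair(e, cons(e, e))))  →  f(pair(pair(e, f(pair(pair(e, e), pair(e, e)), pair(e, e))), cons(pair(m(pair(e, cons(e, b)), e, e), e), cons(b, e))), m(b, b, pair(e, cons(e, e))))   [R4 at 1.1.2]
2. f(pair(pair(e, f(pair(pair(e, e), pair(e, e)), pair(e, e))), cons(pair(m(pair(e, cons(e, b)), e, e), e), cons(b, e))), m(b, b, pair(e, cons(e, e))))  →  f(pair(pair(e, e), cons(pair(m(pair(e, cons(e, b)), e, e), e), cons(b, e))), m(b, b, pair(e, cons(e, e))))   [R4 at 1.1.2]
3. f(pair(pair(e, e), cons(pair(m(pair(e, cons(e, b)), e, e), e), cons(b, e))), m(b, b, pair(e, cons(e, e))))  →  f(pair(pair(e, e), cons(pair(e, e), cons(b, e))), m(b, b, pair(e, cons(e, e))))   [R6 at 1.2.1.1]
4. f(pair(pair(e, e), cons(pair(e, e), cons(b, e))), m(b, b, pair(e, cons(e, e))))  →  f(pair(pair(e, e), cons(pair(e, e), cons(b, e))), pair(e, e))   [R5 at 2]
5. f(pair(pair(e, e), cons(pair(e, e), cons(b, e))), pair(e, e))  →  e   [R4 at ε]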